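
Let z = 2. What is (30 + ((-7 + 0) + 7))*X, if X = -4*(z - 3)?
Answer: 120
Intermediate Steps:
X = 4 (X = -4*(2 - 3) = -4*(-1) = 4)
(30 + ((-7 + 0) + 7))*X = (30 + ((-7 + 0) + 7))*4 = (30 + (-7 + 7))*4 = (30 + 0)*4 = 30*4 = 120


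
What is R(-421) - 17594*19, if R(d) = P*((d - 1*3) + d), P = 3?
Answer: -336821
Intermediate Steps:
R(d) = -9 + 6*d (R(d) = 3*((d - 1*3) + d) = 3*((d - 3) + d) = 3*((-3 + d) + d) = 3*(-3 + 2*d) = -9 + 6*d)
R(-421) - 17594*19 = (-9 + 6*(-421)) - 17594*19 = (-9 - 2526) - 334286 = -2535 - 334286 = -336821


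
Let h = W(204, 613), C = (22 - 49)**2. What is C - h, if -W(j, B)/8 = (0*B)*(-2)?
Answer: 729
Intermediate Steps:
W(j, B) = 0 (W(j, B) = -8*0*B*(-2) = -0*(-2) = -8*0 = 0)
C = 729 (C = (-27)**2 = 729)
h = 0
C - h = 729 - 1*0 = 729 + 0 = 729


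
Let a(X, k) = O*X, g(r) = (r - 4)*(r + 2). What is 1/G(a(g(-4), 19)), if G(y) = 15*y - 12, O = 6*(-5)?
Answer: -1/7212 ≈ -0.00013866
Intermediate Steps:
O = -30
g(r) = (-4 + r)*(2 + r)
a(X, k) = -30*X
G(y) = -12 + 15*y
1/G(a(g(-4), 19)) = 1/(-12 + 15*(-30*(-8 + (-4)**2 - 2*(-4)))) = 1/(-12 + 15*(-30*(-8 + 16 + 8))) = 1/(-12 + 15*(-30*16)) = 1/(-12 + 15*(-480)) = 1/(-12 - 7200) = 1/(-7212) = -1/7212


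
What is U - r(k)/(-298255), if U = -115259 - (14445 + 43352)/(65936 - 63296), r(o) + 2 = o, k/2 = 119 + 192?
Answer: -18154277889247/157478640 ≈ -1.1528e+5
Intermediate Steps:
k = 622 (k = 2*(119 + 192) = 2*311 = 622)
r(o) = -2 + o
U = -304341557/2640 (U = -115259 - 57797/2640 = -304341557/2640 ≈ -1.1528e+5)
U - r(k)/(-298255) = -304341557/2640 - (-2 + 622)/(-298255) = -304341557/2640 - 620*(-1)/298255 = -304341557/2640 - 1*(-124/59651) = -304341557/2640 + 124/59651 = -18154277889247/157478640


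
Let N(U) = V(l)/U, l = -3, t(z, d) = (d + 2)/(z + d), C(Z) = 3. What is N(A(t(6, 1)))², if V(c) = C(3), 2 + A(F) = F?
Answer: 441/121 ≈ 3.6446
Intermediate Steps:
t(z, d) = (2 + d)/(d + z)
A(F) = -2 + F
V(c) = 3
N(U) = 3/U
N(A(t(6, 1)))² = (3/(-2 + (2 + 1)/(1 + 6)))² = (3/(-2 + 3/7))² = (3/(-11/7))² = (3*(-7/11))² = (-21/11)² = 441/121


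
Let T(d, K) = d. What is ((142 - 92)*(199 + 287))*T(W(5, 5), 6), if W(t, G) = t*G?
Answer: 607500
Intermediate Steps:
W(t, G) = G*t
((142 - 92)*(199 + 287))*T(W(5, 5), 6) = ((142 - 92)*(199 + 287))*(5*5) = (50*486)*25 = 24300*25 = 607500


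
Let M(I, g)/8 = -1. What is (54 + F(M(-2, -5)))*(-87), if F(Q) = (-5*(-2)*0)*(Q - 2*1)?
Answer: -4698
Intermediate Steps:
M(I, g) = -8 (M(I, g) = 8*(-1) = -8)
F(Q) = 0 (F(Q) = (10*0)*(Q - 2) = 0*(-2 + Q) = 0)
(54 + F(M(-2, -5)))*(-87) = (54 + 0)*(-87) = 54*(-87) = -4698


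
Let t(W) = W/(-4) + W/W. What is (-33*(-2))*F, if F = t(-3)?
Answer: 231/2 ≈ 115.50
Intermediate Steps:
t(W) = 1 - W/4 (t(W) = W*(-1/4) + 1 = -W/4 + 1 = 1 - W/4)
F = 7/4 (F = 1 - 1/4*(-3) = 1 + 3/4 = 7/4 ≈ 1.7500)
(-33*(-2))*F = -33*(-2)*(7/4) = 66*(7/4) = 231/2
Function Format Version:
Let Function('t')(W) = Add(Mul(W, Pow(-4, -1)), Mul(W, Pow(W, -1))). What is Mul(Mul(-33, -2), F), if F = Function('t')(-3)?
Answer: Rational(231, 2) ≈ 115.50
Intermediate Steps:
Function('t')(W) = Add(1, Mul(Rational(-1, 4), W)) (Function('t')(W) = Add(Mul(W, Rational(-1, 4)), 1) = Add(Mul(Rational(-1, 4), W), 1) = Add(1, Mul(Rational(-1, 4), W)))
F = Rational(7, 4) (F = Add(1, Mul(Rational(-1, 4), -3)) = Add(1, Rational(3, 4)) = Rational(7, 4) ≈ 1.7500)
Mul(Mul(-33, -2), F) = Mul(Mul(-33, -2), Rational(7, 4)) = Mul(66, Rational(7, 4)) = Rational(231, 2)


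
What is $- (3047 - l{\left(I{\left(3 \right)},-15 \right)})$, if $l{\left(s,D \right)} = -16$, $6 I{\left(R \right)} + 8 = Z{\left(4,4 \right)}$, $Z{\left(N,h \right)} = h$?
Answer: $-3063$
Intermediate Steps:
$I{\left(R \right)} = - \frac{2}{3}$ ($I{\left(R \right)} = - \frac{4}{3} + \frac{1}{6} \cdot 4 = - \frac{4}{3} + \frac{2}{3} = - \frac{2}{3}$)
$- (3047 - l{\left(I{\left(3 \right)},-15 \right)}) = - (3047 - -16) = - (3047 + 16) = \left(-1\right) 3063 = -3063$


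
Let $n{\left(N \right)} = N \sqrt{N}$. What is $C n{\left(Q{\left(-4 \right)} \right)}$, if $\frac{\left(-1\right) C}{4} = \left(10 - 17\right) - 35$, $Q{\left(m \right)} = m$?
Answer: $- 1344 i \approx - 1344.0 i$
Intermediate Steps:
$C = 168$ ($C = - 4 \left(\left(10 - 17\right) - 35\right) = - 4 \left(-7 - 35\right) = \left(-4\right) \left(-42\right) = 168$)
$n{\left(N \right)} = N^{\frac{3}{2}}$
$C n{\left(Q{\left(-4 \right)} \right)} = 168 \left(-4\right)^{\frac{3}{2}} = 168 \left(- 8 i\right) = - 1344 i$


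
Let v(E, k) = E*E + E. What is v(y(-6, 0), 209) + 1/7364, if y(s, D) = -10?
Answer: 662761/7364 ≈ 90.000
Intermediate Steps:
v(E, k) = E + E² (v(E, k) = E² + E = E + E²)
v(y(-6, 0), 209) + 1/7364 = -10*(1 - 10) + 1/7364 = -10*(-9) + 1/7364 = 90 + 1/7364 = 662761/7364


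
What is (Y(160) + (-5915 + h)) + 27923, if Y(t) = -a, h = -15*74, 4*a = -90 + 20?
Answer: 41831/2 ≈ 20916.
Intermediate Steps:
a = -35/2 (a = (-90 + 20)/4 = (¼)*(-70) = -35/2 ≈ -17.500)
h = -1110
Y(t) = 35/2 (Y(t) = -1*(-35/2) = 35/2)
(Y(160) + (-5915 + h)) + 27923 = (35/2 + (-5915 - 1110)) + 27923 = (35/2 - 7025) + 27923 = -14015/2 + 27923 = 41831/2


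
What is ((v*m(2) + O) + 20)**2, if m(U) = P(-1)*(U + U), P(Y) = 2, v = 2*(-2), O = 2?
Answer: 100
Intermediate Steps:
v = -4
m(U) = 4*U (m(U) = 2*(U + U) = 2*(2*U) = 4*U)
((v*m(2) + O) + 20)**2 = ((-16*2 + 2) + 20)**2 = ((-4*8 + 2) + 20)**2 = ((-32 + 2) + 20)**2 = (-30 + 20)**2 = (-10)**2 = 100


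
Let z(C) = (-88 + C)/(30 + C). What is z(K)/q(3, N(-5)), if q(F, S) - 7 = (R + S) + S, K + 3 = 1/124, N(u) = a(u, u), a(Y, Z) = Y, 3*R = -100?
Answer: 33849/365041 ≈ 0.092727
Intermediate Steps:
R = -100/3 (R = (⅓)*(-100) = -100/3 ≈ -33.333)
N(u) = u
K = -371/124 (K = -3 + 1/124 = -371/124 ≈ -2.9919)
q(F, S) = -79/3 + 2*S (q(F, S) = 7 + ((-100/3 + S) + S) = 7 + (-100/3 + 2*S) = -79/3 + 2*S)
z(C) = (-88 + C)/(30 + C)
z(K)/q(3, N(-5)) = ((-88 - 371/124)/(30 - 371/124))/(-79/3 + 2*(-5)) = (-11283/124/(3349/124))/(-79/3 - 10) = ((124/3349)*(-11283/124))/(-109/3) = -11283/3349*(-3/109) = 33849/365041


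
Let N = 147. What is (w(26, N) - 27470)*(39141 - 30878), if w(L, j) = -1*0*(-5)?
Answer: -226984610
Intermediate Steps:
w(L, j) = 0 (w(L, j) = 0*(-5) = 0)
(w(26, N) - 27470)*(39141 - 30878) = (0 - 27470)*(39141 - 30878) = -27470*8263 = -226984610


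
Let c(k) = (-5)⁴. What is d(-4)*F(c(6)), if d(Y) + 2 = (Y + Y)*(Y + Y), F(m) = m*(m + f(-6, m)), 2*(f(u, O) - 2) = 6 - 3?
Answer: 24354375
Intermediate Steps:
f(u, O) = 7/2 (f(u, O) = 2 + (6 - 3)/2 = 2 + (½)*3 = 2 + 3/2 = 7/2)
c(k) = 625
F(m) = m*(7/2 + m) (F(m) = m*(m + 7/2) = m*(7/2 + m))
d(Y) = -2 + 4*Y² (d(Y) = -2 + (Y + Y)*(Y + Y) = -2 + (2*Y)*(2*Y) = -2 + 4*Y²)
d(-4)*F(c(6)) = (-2 + 4*(-4)²)*((½)*625*(7 + 2*625)) = (-2 + 4*16)*((½)*625*(7 + 1250)) = (-2 + 64)*((½)*625*1257) = 62*(785625/2) = 24354375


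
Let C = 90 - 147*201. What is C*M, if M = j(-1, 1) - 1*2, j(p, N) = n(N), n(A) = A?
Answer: 29457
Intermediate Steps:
C = -29457 (C = 90 - 29547 = -29457)
j(p, N) = N
M = -1 (M = 1 - 1*2 = 1 - 2 = -1)
C*M = -29457*(-1) = 29457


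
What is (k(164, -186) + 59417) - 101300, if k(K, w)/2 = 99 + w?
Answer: -42057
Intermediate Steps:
k(K, w) = 198 + 2*w (k(K, w) = 2*(99 + w) = 198 + 2*w)
(k(164, -186) + 59417) - 101300 = ((198 + 2*(-186)) + 59417) - 101300 = ((198 - 372) + 59417) - 101300 = (-174 + 59417) - 101300 = 59243 - 101300 = -42057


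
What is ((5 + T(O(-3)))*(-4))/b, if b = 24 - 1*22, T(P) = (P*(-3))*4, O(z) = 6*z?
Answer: -442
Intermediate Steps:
T(P) = -12*P (T(P) = -3*P*4 = -12*P)
b = 2 (b = 24 - 22 = 2)
((5 + T(O(-3)))*(-4))/b = ((5 - 72*(-3))*(-4))/2 = ((5 - 12*(-18))*(-4))*(½) = ((5 + 216)*(-4))*(½) = (221*(-4))*(½) = -884*½ = -442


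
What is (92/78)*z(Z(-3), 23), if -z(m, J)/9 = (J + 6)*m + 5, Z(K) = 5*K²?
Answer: -180780/13 ≈ -13906.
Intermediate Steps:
z(m, J) = -45 - 9*m*(6 + J) (z(m, J) = -9*((J + 6)*m + 5) = -9*((6 + J)*m + 5) = -9*(m*(6 + J) + 5) = -9*(5 + m*(6 + J)) = -45 - 9*m*(6 + J))
(92/78)*z(Z(-3), 23) = (92/78)*(-45 - 270*(-3)² - 9*23*5*(-3)²) = (92*(1/78))*(-45 - 270*9 - 9*23*5*9) = 46*(-45 - 54*45 - 9*23*45)/39 = 46*(-45 - 2430 - 9315)/39 = (46/39)*(-11790) = -180780/13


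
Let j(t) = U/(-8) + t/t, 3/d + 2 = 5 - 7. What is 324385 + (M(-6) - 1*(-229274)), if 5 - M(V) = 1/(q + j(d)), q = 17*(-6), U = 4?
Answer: 112393794/203 ≈ 5.5366e+5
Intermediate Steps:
d = -¾ (d = 3/(-2 + (5 - 7)) = 3/(-2 - 2) = 3/(-4) = 3*(-¼) = -¾ ≈ -0.75000)
j(t) = ½ (j(t) = 4/(-8) + t/t = 4*(-⅛) + 1 = -½ + 1 = ½)
q = -102
M(V) = 1017/203 (M(V) = 5 - 1/(-102 + ½) = 5 - 1/(-203/2) = 5 - 1*(-2/203) = 5 + 2/203 = 1017/203)
324385 + (M(-6) - 1*(-229274)) = 324385 + (1017/203 - 1*(-229274)) = 324385 + (1017/203 + 229274) = 324385 + 46543639/203 = 112393794/203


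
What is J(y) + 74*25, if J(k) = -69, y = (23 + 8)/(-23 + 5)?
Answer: 1781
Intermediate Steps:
y = -31/18 (y = 31/(-18) = 31*(-1/18) = -31/18 ≈ -1.7222)
J(y) + 74*25 = -69 + 74*25 = -69 + 1850 = 1781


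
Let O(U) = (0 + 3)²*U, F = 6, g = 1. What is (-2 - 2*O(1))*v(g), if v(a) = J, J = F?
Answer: -120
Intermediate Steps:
O(U) = 9*U (O(U) = 3²*U = 9*U)
J = 6
v(a) = 6
(-2 - 2*O(1))*v(g) = (-2 - 18)*6 = -20*6 = -120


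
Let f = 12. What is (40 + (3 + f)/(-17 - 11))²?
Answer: 1221025/784 ≈ 1557.4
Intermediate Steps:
(40 + (3 + f)/(-17 - 11))² = (40 + (3 + 12)/(-17 - 11))² = (40 + 15/(-28))² = (40 + 15*(-1/28))² = (40 - 15/28)² = (1105/28)² = 1221025/784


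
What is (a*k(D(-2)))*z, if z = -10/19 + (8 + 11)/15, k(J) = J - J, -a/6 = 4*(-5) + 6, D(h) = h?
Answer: 0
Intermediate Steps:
a = 84 (a = -6*(4*(-5) + 6) = -6*(-20 + 6) = -6*(-14) = 84)
k(J) = 0
z = 211/285 (z = -10*1/19 + 19*(1/15) = -10/19 + 19/15 = 211/285 ≈ 0.74035)
(a*k(D(-2)))*z = (84*0)*(211/285) = 0*(211/285) = 0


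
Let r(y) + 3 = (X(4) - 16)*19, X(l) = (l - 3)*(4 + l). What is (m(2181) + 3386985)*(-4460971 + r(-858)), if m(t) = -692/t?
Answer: -10984799467361906/727 ≈ -1.5110e+13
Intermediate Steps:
X(l) = (-3 + l)*(4 + l)
r(y) = -155 (r(y) = -3 + ((-12 + 4 + 4**2) - 16)*19 = -3 + ((-12 + 4 + 16) - 16)*19 = -3 + (8 - 16)*19 = -3 - 8*19 = -3 - 152 = -155)
(m(2181) + 3386985)*(-4460971 + r(-858)) = (-692/2181 + 3386985)*(-4460971 - 155) = (-692*1/2181 + 3386985)*(-4461126) = (-692/2181 + 3386985)*(-4461126) = (7387013593/2181)*(-4461126) = -10984799467361906/727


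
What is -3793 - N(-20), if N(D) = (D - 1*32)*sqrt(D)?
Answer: -3793 + 104*I*sqrt(5) ≈ -3793.0 + 232.55*I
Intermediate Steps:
N(D) = sqrt(D)*(-32 + D) (N(D) = (D - 32)*sqrt(D) = (-32 + D)*sqrt(D) = sqrt(D)*(-32 + D))
-3793 - N(-20) = -3793 - sqrt(-20)*(-32 - 20) = -3793 - 2*I*sqrt(5)*(-52) = -3793 - (-104)*I*sqrt(5) = -3793 + 104*I*sqrt(5)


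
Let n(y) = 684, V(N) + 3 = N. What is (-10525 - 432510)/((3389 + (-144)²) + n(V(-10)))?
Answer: -443035/24809 ≈ -17.858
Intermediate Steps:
V(N) = -3 + N
(-10525 - 432510)/((3389 + (-144)²) + n(V(-10))) = (-10525 - 432510)/((3389 + (-144)²) + 684) = -443035/((3389 + 20736) + 684) = -443035/(24125 + 684) = -443035/24809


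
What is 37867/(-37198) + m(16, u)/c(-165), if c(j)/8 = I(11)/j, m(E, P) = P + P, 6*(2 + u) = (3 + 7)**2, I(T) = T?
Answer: -2083757/37198 ≈ -56.018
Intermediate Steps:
u = 44/3 (u = -2 + (3 + 7)**2/6 = -2 + (1/6)*10**2 = -2 + (1/6)*100 = -2 + 50/3 = 44/3 ≈ 14.667)
m(E, P) = 2*P
c(j) = 88/j (c(j) = 8*(11/j) = 88/j)
37867/(-37198) + m(16, u)/c(-165) = 37867/(-37198) + (2*(44/3))/((88/(-165))) = 37867*(-1/37198) + 88/(3*((88*(-1/165)))) = -37867/37198 + 88/(3*(-8/15)) = -37867/37198 + (88/3)*(-15/8) = -37867/37198 - 55 = -2083757/37198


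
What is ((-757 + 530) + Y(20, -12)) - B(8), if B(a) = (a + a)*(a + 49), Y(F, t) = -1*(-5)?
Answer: -1134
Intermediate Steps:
Y(F, t) = 5
B(a) = 2*a*(49 + a) (B(a) = (2*a)*(49 + a) = 2*a*(49 + a))
((-757 + 530) + Y(20, -12)) - B(8) = ((-757 + 530) + 5) - 2*8*(49 + 8) = (-227 + 5) - 2*8*57 = -222 - 1*912 = -222 - 912 = -1134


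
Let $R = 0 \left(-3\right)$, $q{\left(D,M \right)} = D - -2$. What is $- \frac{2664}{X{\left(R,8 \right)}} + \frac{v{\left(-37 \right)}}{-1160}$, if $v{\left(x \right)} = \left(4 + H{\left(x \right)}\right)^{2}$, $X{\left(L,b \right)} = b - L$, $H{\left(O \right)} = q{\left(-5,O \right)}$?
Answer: $- \frac{386281}{1160} \approx -333.0$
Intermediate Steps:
$q{\left(D,M \right)} = 2 + D$ ($q{\left(D,M \right)} = D + 2 = 2 + D$)
$R = 0$
$H{\left(O \right)} = -3$ ($H{\left(O \right)} = 2 - 5 = -3$)
$v{\left(x \right)} = 1$ ($v{\left(x \right)} = \left(4 - 3\right)^{2} = 1^{2} = 1$)
$- \frac{2664}{X{\left(R,8 \right)}} + \frac{v{\left(-37 \right)}}{-1160} = - \frac{2664}{8 - 0} + 1 \frac{1}{-1160} = - \frac{2664}{8 + 0} + 1 \left(- \frac{1}{1160}\right) = - \frac{2664}{8} - \frac{1}{1160} = \left(-2664\right) \frac{1}{8} - \frac{1}{1160} = -333 - \frac{1}{1160} = - \frac{386281}{1160}$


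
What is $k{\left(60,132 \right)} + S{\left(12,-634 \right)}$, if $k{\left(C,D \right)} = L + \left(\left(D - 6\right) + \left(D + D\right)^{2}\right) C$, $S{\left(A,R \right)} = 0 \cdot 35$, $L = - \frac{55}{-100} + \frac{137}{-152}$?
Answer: $\frac{3183882933}{760} \approx 4.1893 \cdot 10^{6}$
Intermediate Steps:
$L = - \frac{267}{760}$ ($L = \left(-55\right) \left(- \frac{1}{100}\right) + 137 \left(- \frac{1}{152}\right) = \frac{11}{20} - \frac{137}{152} = - \frac{267}{760} \approx -0.35132$)
$S{\left(A,R \right)} = 0$
$k{\left(C,D \right)} = - \frac{267}{760} + C \left(-6 + D + 4 D^{2}\right)$ ($k{\left(C,D \right)} = - \frac{267}{760} + \left(\left(D - 6\right) + \left(D + D\right)^{2}\right) C = - \frac{267}{760} + \left(\left(-6 + D\right) + \left(2 D\right)^{2}\right) C = - \frac{267}{760} + \left(\left(-6 + D\right) + 4 D^{2}\right) C = - \frac{267}{760} + \left(-6 + D + 4 D^{2}\right) C = - \frac{267}{760} + C \left(-6 + D + 4 D^{2}\right)$)
$k{\left(60,132 \right)} + S{\left(12,-634 \right)} = \left(- \frac{267}{760} - 360 + 60 \cdot 132 + 4 \cdot 60 \cdot 132^{2}\right) + 0 = \left(- \frac{267}{760} - 360 + 7920 + 4 \cdot 60 \cdot 17424\right) + 0 = \left(- \frac{267}{760} - 360 + 7920 + 4181760\right) + 0 = \frac{3183882933}{760} + 0 = \frac{3183882933}{760}$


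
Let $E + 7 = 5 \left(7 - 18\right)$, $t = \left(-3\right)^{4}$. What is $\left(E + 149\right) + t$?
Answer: $168$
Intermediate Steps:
$t = 81$
$E = -62$ ($E = -7 + 5 \left(7 - 18\right) = -7 + 5 \left(-11\right) = -7 - 55 = -62$)
$\left(E + 149\right) + t = \left(-62 + 149\right) + 81 = 87 + 81 = 168$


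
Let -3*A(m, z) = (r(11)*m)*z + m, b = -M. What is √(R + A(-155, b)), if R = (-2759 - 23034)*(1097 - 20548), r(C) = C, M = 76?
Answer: 4*√282181782/3 ≈ 22398.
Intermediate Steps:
b = -76 (b = -1*76 = -76)
A(m, z) = -m/3 - 11*m*z/3 (A(m, z) = -((11*m)*z + m)/3 = -(11*m*z + m)/3 = -(m + 11*m*z)/3 = -m/3 - 11*m*z/3)
R = 501699643 (R = -25793*(-19451) = 501699643)
√(R + A(-155, b)) = √(501699643 - ⅓*(-155)*(1 + 11*(-76))) = √(501699643 - ⅓*(-155)*(1 - 836)) = √(501699643 - ⅓*(-155)*(-835)) = √(501699643 - 129425/3) = √(1504969504/3) = 4*√282181782/3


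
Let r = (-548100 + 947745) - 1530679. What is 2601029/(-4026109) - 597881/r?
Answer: -534718158957/4553666166706 ≈ -0.11743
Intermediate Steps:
r = -1131034 (r = 399645 - 1530679 = -1131034)
2601029/(-4026109) - 597881/r = 2601029/(-4026109) - 597881/(-1131034) = 2601029*(-1/4026109) - 597881*(-1/1131034) = -2601029/4026109 + 597881/1131034 = -534718158957/4553666166706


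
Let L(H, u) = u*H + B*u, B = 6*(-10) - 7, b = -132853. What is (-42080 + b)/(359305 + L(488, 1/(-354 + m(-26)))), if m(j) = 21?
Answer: -5295699/10877104 ≈ -0.48687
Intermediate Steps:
B = -67 (B = -60 - 7 = -67)
L(H, u) = -67*u + H*u (L(H, u) = u*H - 67*u = H*u - 67*u = -67*u + H*u)
(-42080 + b)/(359305 + L(488, 1/(-354 + m(-26)))) = (-42080 - 132853)/(359305 + (-67 + 488)/(-354 + 21)) = -174933/(359305 + 421/(-333)) = -174933/(359305 - 1/333*421) = -174933/(359305 - 421/333) = -174933/119648144/333 = -174933*333/119648144 = -5295699/10877104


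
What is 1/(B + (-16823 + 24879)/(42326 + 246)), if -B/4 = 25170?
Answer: -10643/1071535226 ≈ -9.9325e-6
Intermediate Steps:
B = -100680 (B = -4*25170 = -100680)
1/(B + (-16823 + 24879)/(42326 + 246)) = 1/(-100680 + (-16823 + 24879)/(42326 + 246)) = 1/(-100680 + 8056/42572) = 1/(-100680 + 8056*(1/42572)) = 1/(-100680 + 2014/10643) = 1/(-1071535226/10643) = -10643/1071535226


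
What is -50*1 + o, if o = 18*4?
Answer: 22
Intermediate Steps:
o = 72
-50*1 + o = -50*1 + 72 = -50 + 72 = 22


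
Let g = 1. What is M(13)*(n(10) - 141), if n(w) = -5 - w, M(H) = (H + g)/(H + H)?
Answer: -84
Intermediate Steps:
M(H) = (1 + H)/(2*H) (M(H) = (H + 1)/(H + H) = (1 + H)/((2*H)) = (1 + H)*(1/(2*H)) = (1 + H)/(2*H))
M(13)*(n(10) - 141) = ((½)*(1 + 13)/13)*((-5 - 1*10) - 141) = ((½)*(1/13)*14)*((-5 - 10) - 141) = 7*(-15 - 141)/13 = (7/13)*(-156) = -84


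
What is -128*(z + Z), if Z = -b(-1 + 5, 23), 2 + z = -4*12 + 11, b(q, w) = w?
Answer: 7936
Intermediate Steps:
z = -39 (z = -2 + (-4*12 + 11) = -2 + (-48 + 11) = -2 - 37 = -39)
Z = -23 (Z = -1*23 = -23)
-128*(z + Z) = -128*(-39 - 23) = -128*(-62) = 7936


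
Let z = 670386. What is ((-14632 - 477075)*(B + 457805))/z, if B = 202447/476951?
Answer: -53682297344884207/159870636543 ≈ -3.3579e+5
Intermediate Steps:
B = 202447/476951 (B = 202447*(1/476951) = 202447/476951 ≈ 0.42446)
((-14632 - 477075)*(B + 457805))/z = ((-14632 - 477075)*(202447/476951 + 457805))/670386 = -491707*218350755002/476951*(1/670386) = -107364594689768414/476951*1/670386 = -53682297344884207/159870636543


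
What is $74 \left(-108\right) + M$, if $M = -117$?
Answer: $-8109$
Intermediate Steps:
$74 \left(-108\right) + M = 74 \left(-108\right) - 117 = -7992 - 117 = -8109$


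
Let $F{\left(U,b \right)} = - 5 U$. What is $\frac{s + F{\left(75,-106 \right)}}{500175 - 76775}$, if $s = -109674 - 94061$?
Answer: $- \frac{20411}{42340} \approx -0.48207$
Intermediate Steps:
$s = -203735$
$\frac{s + F{\left(75,-106 \right)}}{500175 - 76775} = \frac{-203735 - 375}{500175 - 76775} = \frac{-203735 - 375}{423400} = \left(-204110\right) \frac{1}{423400} = - \frac{20411}{42340}$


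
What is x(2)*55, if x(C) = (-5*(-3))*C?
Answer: 1650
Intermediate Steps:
x(C) = 15*C
x(2)*55 = (15*2)*55 = 30*55 = 1650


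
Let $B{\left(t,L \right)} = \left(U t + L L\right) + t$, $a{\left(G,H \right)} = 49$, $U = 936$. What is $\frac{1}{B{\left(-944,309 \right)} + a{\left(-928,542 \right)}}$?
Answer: $- \frac{1}{788998} \approx -1.2674 \cdot 10^{-6}$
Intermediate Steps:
$B{\left(t,L \right)} = L^{2} + 937 t$ ($B{\left(t,L \right)} = \left(936 t + L L\right) + t = \left(936 t + L^{2}\right) + t = \left(L^{2} + 936 t\right) + t = L^{2} + 937 t$)
$\frac{1}{B{\left(-944,309 \right)} + a{\left(-928,542 \right)}} = \frac{1}{\left(309^{2} + 937 \left(-944\right)\right) + 49} = \frac{1}{\left(95481 - 884528\right) + 49} = \frac{1}{-789047 + 49} = \frac{1}{-788998} = - \frac{1}{788998}$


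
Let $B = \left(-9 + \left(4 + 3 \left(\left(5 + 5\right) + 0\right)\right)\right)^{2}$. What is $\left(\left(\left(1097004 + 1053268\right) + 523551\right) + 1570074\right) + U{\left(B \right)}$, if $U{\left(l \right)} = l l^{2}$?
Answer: $248384522$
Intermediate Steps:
$B = 625$ ($B = \left(-9 + \left(4 + 3 \left(10 + 0\right)\right)\right)^{2} = \left(-9 + \left(4 + 3 \cdot 10\right)\right)^{2} = \left(-9 + \left(4 + 30\right)\right)^{2} = \left(-9 + 34\right)^{2} = 25^{2} = 625$)
$U{\left(l \right)} = l^{3}$
$\left(\left(\left(1097004 + 1053268\right) + 523551\right) + 1570074\right) + U{\left(B \right)} = \left(\left(\left(1097004 + 1053268\right) + 523551\right) + 1570074\right) + 625^{3} = \left(\left(2150272 + 523551\right) + 1570074\right) + 244140625 = \left(2673823 + 1570074\right) + 244140625 = 4243897 + 244140625 = 248384522$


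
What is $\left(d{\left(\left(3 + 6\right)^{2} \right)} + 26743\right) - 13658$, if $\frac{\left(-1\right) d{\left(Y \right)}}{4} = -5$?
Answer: $13105$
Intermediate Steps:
$d{\left(Y \right)} = 20$ ($d{\left(Y \right)} = \left(-4\right) \left(-5\right) = 20$)
$\left(d{\left(\left(3 + 6\right)^{2} \right)} + 26743\right) - 13658 = \left(20 + 26743\right) - 13658 = 26763 - 13658 = 13105$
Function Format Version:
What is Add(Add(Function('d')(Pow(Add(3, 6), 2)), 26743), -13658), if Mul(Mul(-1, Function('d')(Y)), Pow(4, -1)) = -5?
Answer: 13105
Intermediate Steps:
Function('d')(Y) = 20 (Function('d')(Y) = Mul(-4, -5) = 20)
Add(Add(Function('d')(Pow(Add(3, 6), 2)), 26743), -13658) = Add(Add(20, 26743), -13658) = Add(26763, -13658) = 13105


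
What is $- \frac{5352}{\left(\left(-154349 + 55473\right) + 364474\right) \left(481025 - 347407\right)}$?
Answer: $- \frac{1338}{8872168391} \approx -1.5081 \cdot 10^{-7}$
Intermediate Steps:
$- \frac{5352}{\left(\left(-154349 + 55473\right) + 364474\right) \left(481025 - 347407\right)} = - \frac{5352}{\left(-98876 + 364474\right) 133618} = - \frac{5352}{265598 \cdot 133618} = - \frac{5352}{35488673564} = \left(-5352\right) \frac{1}{35488673564} = - \frac{1338}{8872168391}$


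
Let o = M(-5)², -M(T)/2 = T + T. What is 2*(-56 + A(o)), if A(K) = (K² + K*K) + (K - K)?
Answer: 639888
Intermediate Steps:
M(T) = -4*T (M(T) = -2*(T + T) = -4*T)
o = 400 (o = (-4*(-5))² = 20² = 400)
A(K) = 2*K² (A(K) = (K² + K²) + 0 = 2*K² + 0 = 2*K²)
2*(-56 + A(o)) = 2*(-56 + 2*400²) = 2*(-56 + 2*160000) = 2*(-56 + 320000) = 2*319944 = 639888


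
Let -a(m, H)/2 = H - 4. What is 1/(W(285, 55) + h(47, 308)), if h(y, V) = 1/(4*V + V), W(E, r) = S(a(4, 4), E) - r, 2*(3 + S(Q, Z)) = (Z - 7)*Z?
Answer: 1540/60917781 ≈ 2.5280e-5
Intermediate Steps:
a(m, H) = 8 - 2*H (a(m, H) = -2*(H - 4) = -2*(-4 + H) = 8 - 2*H)
S(Q, Z) = -3 + Z*(-7 + Z)/2 (S(Q, Z) = -3 + ((Z - 7)*Z)/2 = -3 + ((-7 + Z)*Z)/2 = -3 + (Z*(-7 + Z))/2 = -3 + Z*(-7 + Z)/2)
W(E, r) = -3 + E²/2 - r - 7*E/2 (W(E, r) = (-3 + E²/2 - 7*E/2) - r = -3 + E²/2 - r - 7*E/2)
h(y, V) = 1/(5*V)
1/(W(285, 55) + h(47, 308)) = 1/((-3 + (½)*285² - 1*55 - 7/2*285) + (⅕)/308) = 1/((-3 + (½)*81225 - 55 - 1995/2) + (⅕)*(1/308)) = 1/((-3 + 81225/2 - 55 - 1995/2) + 1/1540) = 1/(39557 + 1/1540) = 1/(60917781/1540) = 1540/60917781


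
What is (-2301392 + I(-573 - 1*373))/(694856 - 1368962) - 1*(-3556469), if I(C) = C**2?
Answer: 1198719249095/337053 ≈ 3.5565e+6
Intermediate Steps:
(-2301392 + I(-573 - 1*373))/(694856 - 1368962) - 1*(-3556469) = (-2301392 + (-573 - 1*373)**2)/(694856 - 1368962) - 1*(-3556469) = (-2301392 + (-573 - 373)**2)/(-674106) + 3556469 = (-2301392 + (-946)**2)*(-1/674106) + 3556469 = (-2301392 + 894916)*(-1/674106) + 3556469 = -1406476*(-1/674106) + 3556469 = 703238/337053 + 3556469 = 1198719249095/337053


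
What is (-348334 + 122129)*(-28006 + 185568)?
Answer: -35641312210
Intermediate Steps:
(-348334 + 122129)*(-28006 + 185568) = -226205*157562 = -35641312210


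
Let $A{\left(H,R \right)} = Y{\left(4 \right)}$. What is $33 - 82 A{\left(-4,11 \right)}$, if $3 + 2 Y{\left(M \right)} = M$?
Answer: $-8$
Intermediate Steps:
$Y{\left(M \right)} = - \frac{3}{2} + \frac{M}{2}$
$A{\left(H,R \right)} = \frac{1}{2}$ ($A{\left(H,R \right)} = - \frac{3}{2} + \frac{1}{2} \cdot 4 = - \frac{3}{2} + 2 = \frac{1}{2}$)
$33 - 82 A{\left(-4,11 \right)} = 33 - 41 = -8$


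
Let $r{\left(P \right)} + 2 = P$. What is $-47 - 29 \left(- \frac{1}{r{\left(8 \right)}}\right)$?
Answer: $- \frac{253}{6} \approx -42.167$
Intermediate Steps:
$r{\left(P \right)} = -2 + P$
$-47 - 29 \left(- \frac{1}{r{\left(8 \right)}}\right) = -47 - 29 \left(- \frac{1}{-2 + 8}\right) = -47 - 29 \left(- \frac{1}{6}\right) = -47 - 29 \left(\left(-1\right) \frac{1}{6}\right) = -47 - - \frac{29}{6} = -47 + \frac{29}{6} = - \frac{253}{6}$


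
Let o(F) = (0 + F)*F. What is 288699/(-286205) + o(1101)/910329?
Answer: 28042305078/86846903815 ≈ 0.32289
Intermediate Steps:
o(F) = F**2 (o(F) = F*F = F**2)
288699/(-286205) + o(1101)/910329 = 288699/(-286205) + 1101**2/910329 = 288699*(-1/286205) + 1212201*(1/910329) = -288699/286205 + 404067/303443 = 28042305078/86846903815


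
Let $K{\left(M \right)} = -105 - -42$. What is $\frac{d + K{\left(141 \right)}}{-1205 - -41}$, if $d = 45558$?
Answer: $- \frac{15165}{388} \approx -39.085$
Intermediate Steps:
$K{\left(M \right)} = -63$ ($K{\left(M \right)} = -105 + 42 = -63$)
$\frac{d + K{\left(141 \right)}}{-1205 - -41} = \frac{45558 - 63}{-1205 - -41} = \frac{45495}{-1205 + \left(-7 + 48\right)} = \frac{45495}{-1205 + 41} = \frac{45495}{-1164} = 45495 \left(- \frac{1}{1164}\right) = - \frac{15165}{388}$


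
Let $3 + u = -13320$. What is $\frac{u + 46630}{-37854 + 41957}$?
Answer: $\frac{33307}{4103} \approx 8.1177$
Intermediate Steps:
$u = -13323$ ($u = -3 - 13320 = -13323$)
$\frac{u + 46630}{-37854 + 41957} = \frac{-13323 + 46630}{-37854 + 41957} = \frac{33307}{4103}$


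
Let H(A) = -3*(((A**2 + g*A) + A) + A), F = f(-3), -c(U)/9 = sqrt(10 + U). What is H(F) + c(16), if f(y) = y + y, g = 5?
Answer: 18 - 9*sqrt(26) ≈ -27.891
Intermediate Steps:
c(U) = -9*sqrt(10 + U)
f(y) = 2*y
F = -6 (F = 2*(-3) = -6)
H(A) = -21*A - 3*A**2 (H(A) = -3*(((A**2 + 5*A) + A) + A) = -3*((A**2 + 6*A) + A) = -3*(A**2 + 7*A) = -21*A - 3*A**2)
H(F) + c(16) = -3*(-6)*(7 - 6) - 9*sqrt(10 + 16) = -3*(-6)*1 - 9*sqrt(26) = 18 - 9*sqrt(26)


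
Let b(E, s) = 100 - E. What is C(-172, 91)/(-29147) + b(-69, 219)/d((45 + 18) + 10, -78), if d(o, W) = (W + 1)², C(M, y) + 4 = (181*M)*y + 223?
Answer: 16800555540/172812563 ≈ 97.218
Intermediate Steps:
C(M, y) = 219 + 181*M*y (C(M, y) = -4 + ((181*M)*y + 223) = -4 + (181*M*y + 223) = -4 + (223 + 181*M*y) = 219 + 181*M*y)
d(o, W) = (1 + W)²
C(-172, 91)/(-29147) + b(-69, 219)/d((45 + 18) + 10, -78) = (219 + 181*(-172)*91)/(-29147) + (100 - 1*(-69))/((1 - 78)²) = (219 - 2833012)*(-1/29147) + (100 + 69)/((-77)²) = -2832793*(-1/29147) + 169/5929 = 2832793/29147 + 169*(1/5929) = 2832793/29147 + 169/5929 = 16800555540/172812563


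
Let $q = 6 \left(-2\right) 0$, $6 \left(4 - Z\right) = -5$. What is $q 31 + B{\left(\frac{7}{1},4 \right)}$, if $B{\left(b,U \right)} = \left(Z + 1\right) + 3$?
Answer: $\frac{53}{6} \approx 8.8333$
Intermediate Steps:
$Z = \frac{29}{6}$ ($Z = 4 - - \frac{5}{6} = 4 + \frac{5}{6} = \frac{29}{6} \approx 4.8333$)
$q = 0$ ($q = \left(-12\right) 0 = 0$)
$B{\left(b,U \right)} = \frac{53}{6}$ ($B{\left(b,U \right)} = \left(\frac{29}{6} + 1\right) + 3 = \frac{35}{6} + 3 = \frac{53}{6}$)
$q 31 + B{\left(\frac{7}{1},4 \right)} = 0 \cdot 31 + \frac{53}{6} = 0 + \frac{53}{6} = \frac{53}{6}$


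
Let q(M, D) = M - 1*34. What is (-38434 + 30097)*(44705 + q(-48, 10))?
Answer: -372021951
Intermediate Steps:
q(M, D) = -34 + M (q(M, D) = M - 34 = -34 + M)
(-38434 + 30097)*(44705 + q(-48, 10)) = (-38434 + 30097)*(44705 + (-34 - 48)) = -8337*(44705 - 82) = -8337*44623 = -372021951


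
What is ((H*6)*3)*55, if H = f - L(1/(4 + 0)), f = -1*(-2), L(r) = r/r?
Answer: 990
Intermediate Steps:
L(r) = 1
f = 2
H = 1 (H = 2 - 1*1 = 2 - 1 = 1)
((H*6)*3)*55 = ((1*6)*3)*55 = (6*3)*55 = 18*55 = 990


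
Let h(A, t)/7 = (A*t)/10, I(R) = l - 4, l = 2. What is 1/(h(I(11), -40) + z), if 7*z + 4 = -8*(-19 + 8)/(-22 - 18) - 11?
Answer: 35/1874 ≈ 0.018677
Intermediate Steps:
I(R) = -2 (I(R) = 2 - 4 = -2)
z = -86/35 (z = -4/7 + (-8*(-19 + 8)/(-22 - 18) - 11)/7 = -4/7 + (-(-88)/(-40) - 11)/7 = -4/7 + (-(-88)*(-1)/40 - 11)/7 = -4/7 + (-8*11/40 - 11)/7 = -4/7 + (-11/5 - 11)/7 = -4/7 + (1/7)*(-66/5) = -4/7 - 66/35 = -86/35 ≈ -2.4571)
h(A, t) = 7*A*t/10 (h(A, t) = 7*((A*t)/10) = 7*((A*t)*(1/10)) = 7*(A*t/10) = 7*A*t/10)
1/(h(I(11), -40) + z) = 1/((7/10)*(-2)*(-40) - 86/35) = 1/(56 - 86/35) = 1/(1874/35) = 35/1874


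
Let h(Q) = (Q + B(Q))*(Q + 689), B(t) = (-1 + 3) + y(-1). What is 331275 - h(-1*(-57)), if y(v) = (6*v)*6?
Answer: 314117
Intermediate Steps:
y(v) = 36*v
B(t) = -34 (B(t) = (-1 + 3) + 36*(-1) = 2 - 36 = -34)
h(Q) = (-34 + Q)*(689 + Q) (h(Q) = (Q - 34)*(Q + 689) = (-34 + Q)*(689 + Q))
331275 - h(-1*(-57)) = 331275 - (-23426 + (-1*(-57))**2 + 655*(-1*(-57))) = 331275 - (-23426 + 57**2 + 655*57) = 331275 - (-23426 + 3249 + 37335) = 331275 - 1*17158 = 331275 - 17158 = 314117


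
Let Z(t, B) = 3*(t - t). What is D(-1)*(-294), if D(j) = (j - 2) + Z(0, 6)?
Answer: 882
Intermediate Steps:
Z(t, B) = 0 (Z(t, B) = 3*0 = 0)
D(j) = -2 + j (D(j) = (j - 2) + 0 = (-2 + j) + 0 = -2 + j)
D(-1)*(-294) = (-2 - 1)*(-294) = -3*(-294) = 882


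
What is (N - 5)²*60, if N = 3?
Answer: 240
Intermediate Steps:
(N - 5)²*60 = (3 - 5)²*60 = (-2)²*60 = 4*60 = 240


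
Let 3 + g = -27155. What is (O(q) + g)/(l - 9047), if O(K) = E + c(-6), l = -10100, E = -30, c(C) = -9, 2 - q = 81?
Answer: 27197/19147 ≈ 1.4204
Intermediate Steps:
q = -79 (q = 2 - 1*81 = 2 - 81 = -79)
g = -27158 (g = -3 - 27155 = -27158)
O(K) = -39 (O(K) = -30 - 9 = -39)
(O(q) + g)/(l - 9047) = (-39 - 27158)/(-10100 - 9047) = -27197/(-19147) = -27197*(-1/19147) = 27197/19147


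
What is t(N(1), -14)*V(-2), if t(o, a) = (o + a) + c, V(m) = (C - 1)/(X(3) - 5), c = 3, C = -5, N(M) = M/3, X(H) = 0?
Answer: -64/5 ≈ -12.800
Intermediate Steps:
N(M) = M/3 (N(M) = M*(⅓) = M/3)
V(m) = 6/5 (V(m) = (-5 - 1)/(0 - 5) = -6/(-5) = -6*(-⅕) = 6/5)
t(o, a) = 3 + a + o (t(o, a) = (o + a) + 3 = (a + o) + 3 = 3 + a + o)
t(N(1), -14)*V(-2) = (3 - 14 + (⅓)*1)*(6/5) = (3 - 14 + ⅓)*(6/5) = -32/3*6/5 = -64/5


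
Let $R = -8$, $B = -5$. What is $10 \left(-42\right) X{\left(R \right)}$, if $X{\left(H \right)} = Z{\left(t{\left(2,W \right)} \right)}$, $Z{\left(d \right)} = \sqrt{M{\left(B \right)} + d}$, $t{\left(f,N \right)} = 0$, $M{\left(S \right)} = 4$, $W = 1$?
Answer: $-840$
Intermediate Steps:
$Z{\left(d \right)} = \sqrt{4 + d}$
$X{\left(H \right)} = 2$ ($X{\left(H \right)} = \sqrt{4 + 0} = \sqrt{4} = 2$)
$10 \left(-42\right) X{\left(R \right)} = 10 \left(-42\right) 2 = \left(-420\right) 2 = -840$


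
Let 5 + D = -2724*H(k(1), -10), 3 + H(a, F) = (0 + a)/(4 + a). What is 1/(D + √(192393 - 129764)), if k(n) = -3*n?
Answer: 16339/266900292 - √62629/266900292 ≈ 6.0280e-5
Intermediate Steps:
H(a, F) = -3 + a/(4 + a) (H(a, F) = -3 + (0 + a)/(4 + a) = -3 + a/(4 + a))
D = 16339 (D = -5 - 5448*(-6 - (-3))/(4 - 3*1) = -5 - 5448*(-6 - 1*(-3))/(4 - 3) = -5 - 5448*(-6 + 3)/1 = -5 - 5448*(-3) = -5 - 2724*(-6) = -5 + 16344 = 16339)
1/(D + √(192393 - 129764)) = 1/(16339 + √(192393 - 129764)) = 1/(16339 + √62629)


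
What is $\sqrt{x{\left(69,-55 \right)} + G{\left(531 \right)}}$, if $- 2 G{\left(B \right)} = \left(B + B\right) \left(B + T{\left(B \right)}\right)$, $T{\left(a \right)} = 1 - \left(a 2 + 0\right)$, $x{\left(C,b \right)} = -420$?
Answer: $\sqrt{281010} \approx 530.1$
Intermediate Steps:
$T{\left(a \right)} = 1 - 2 a$ ($T{\left(a \right)} = 1 - \left(2 a + 0\right) = 1 - 2 a$)
$G{\left(B \right)} = - B \left(1 - B\right)$ ($G{\left(B \right)} = - \frac{\left(B + B\right) \left(B - \left(-1 + 2 B\right)\right)}{2} = - \frac{2 B \left(1 - B\right)}{2} = - B \left(1 - B\right)$)
$\sqrt{x{\left(69,-55 \right)} + G{\left(531 \right)}} = \sqrt{-420 + 531 \left(-1 + 531\right)} = \sqrt{-420 + 531 \cdot 530} = \sqrt{-420 + 281430} = \sqrt{281010}$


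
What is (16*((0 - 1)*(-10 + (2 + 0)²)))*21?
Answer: 2016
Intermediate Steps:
(16*((0 - 1)*(-10 + (2 + 0)²)))*21 = (16*(-(-10 + 2²)))*21 = (16*(-(-10 + 4)))*21 = (16*(-1*(-6)))*21 = (16*6)*21 = 96*21 = 2016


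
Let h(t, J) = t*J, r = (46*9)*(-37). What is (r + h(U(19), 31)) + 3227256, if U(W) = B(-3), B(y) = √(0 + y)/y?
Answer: 3211938 - 31*I*√3/3 ≈ 3.2119e+6 - 17.898*I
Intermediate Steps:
B(y) = y^(-½) (B(y) = √y/y = y^(-½))
r = -15318 (r = 414*(-37) = -15318)
U(W) = -I*√3/3 (U(W) = (-3)^(-½) = -I*√3/3)
h(t, J) = J*t
(r + h(U(19), 31)) + 3227256 = (-15318 + 31*(-I*√3/3)) + 3227256 = (-15318 - 31*I*√3/3) + 3227256 = 3211938 - 31*I*√3/3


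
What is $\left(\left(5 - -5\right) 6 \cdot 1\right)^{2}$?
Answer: $3600$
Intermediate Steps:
$\left(\left(5 - -5\right) 6 \cdot 1\right)^{2} = \left(\left(5 + 5\right) 6 \cdot 1\right)^{2} = \left(10 \cdot 6 \cdot 1\right)^{2} = \left(60 \cdot 1\right)^{2} = 60^{2} = 3600$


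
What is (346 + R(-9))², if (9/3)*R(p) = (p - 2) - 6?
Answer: 1042441/9 ≈ 1.1583e+5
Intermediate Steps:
R(p) = -8/3 + p/3 (R(p) = ((p - 2) - 6)/3 = ((-2 + p) - 6)/3 = (-8 + p)/3 = -8/3 + p/3)
(346 + R(-9))² = (346 + (-8/3 + (⅓)*(-9)))² = (346 + (-8/3 - 3))² = (346 - 17/3)² = (1021/3)² = 1042441/9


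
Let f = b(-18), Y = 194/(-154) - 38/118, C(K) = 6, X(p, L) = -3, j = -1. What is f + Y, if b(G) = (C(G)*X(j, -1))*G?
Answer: 1464746/4543 ≈ 322.42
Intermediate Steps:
b(G) = -18*G (b(G) = (6*(-3))*G = -18*G)
Y = -7186/4543 (Y = 194*(-1/154) - 38*1/118 = -97/77 - 19/59 = -7186/4543 ≈ -1.5818)
f = 324 (f = -18*(-18) = 324)
f + Y = 324 - 7186/4543 = 1464746/4543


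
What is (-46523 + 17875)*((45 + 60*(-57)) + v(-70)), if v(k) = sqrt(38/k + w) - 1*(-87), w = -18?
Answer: 94194624 - 28648*I*sqrt(22715)/35 ≈ 9.4195e+7 - 1.2336e+5*I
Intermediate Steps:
v(k) = 87 + sqrt(-18 + 38/k) (v(k) = sqrt(38/k - 18) - 1*(-87) = sqrt(-18 + 38/k) + 87 = 87 + sqrt(-18 + 38/k))
(-46523 + 17875)*((45 + 60*(-57)) + v(-70)) = (-46523 + 17875)*((45 + 60*(-57)) + (87 + sqrt(-18 + 38/(-70)))) = -28648*((45 - 3420) + (87 + sqrt(-18 + 38*(-1/70)))) = -28648*(-3375 + (87 + sqrt(-18 - 19/35))) = -28648*(-3375 + (87 + sqrt(-649/35))) = -28648*(-3375 + (87 + I*sqrt(22715)/35)) = -28648*(-3288 + I*sqrt(22715)/35) = 94194624 - 28648*I*sqrt(22715)/35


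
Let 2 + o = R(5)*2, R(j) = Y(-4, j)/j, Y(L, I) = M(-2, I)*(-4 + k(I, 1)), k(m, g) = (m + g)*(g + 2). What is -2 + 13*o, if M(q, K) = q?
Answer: -868/5 ≈ -173.60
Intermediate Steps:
k(m, g) = (2 + g)*(g + m) (k(m, g) = (g + m)*(2 + g) = (2 + g)*(g + m))
Y(L, I) = 2 - 6*I (Y(L, I) = -2*(-4 + (1² + 2*1 + 2*I + 1*I)) = -2*(-4 + (1 + 2 + 2*I + I)) = -2*(-4 + (3 + 3*I)) = -2*(-1 + 3*I) = 2 - 6*I)
R(j) = (2 - 6*j)/j
o = -66/5 (o = -2 + (-6 + 2/5)*2 = -2 + (-6 + 2*(⅕))*2 = -2 + (-6 + ⅖)*2 = -2 - 28/5*2 = -2 - 56/5 = -66/5 ≈ -13.200)
-2 + 13*o = -2 + 13*(-66/5) = -2 - 858/5 = -868/5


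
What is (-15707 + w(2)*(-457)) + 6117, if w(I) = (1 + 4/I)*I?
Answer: -12332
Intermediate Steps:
w(I) = I*(1 + 4/I)
(-15707 + w(2)*(-457)) + 6117 = (-15707 + (4 + 2)*(-457)) + 6117 = (-15707 + 6*(-457)) + 6117 = (-15707 - 2742) + 6117 = -18449 + 6117 = -12332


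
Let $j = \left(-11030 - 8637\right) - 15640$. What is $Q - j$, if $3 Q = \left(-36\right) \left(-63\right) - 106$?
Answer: $\frac{108083}{3} \approx 36028.0$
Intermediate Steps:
$j = -35307$ ($j = -19667 - 15640 = -35307$)
$Q = \frac{2162}{3}$ ($Q = \frac{\left(-36\right) \left(-63\right) - 106}{3} = \frac{2268 - 106}{3} = \frac{1}{3} \cdot 2162 = \frac{2162}{3} \approx 720.67$)
$Q - j = \frac{2162}{3} - -35307 = \frac{2162}{3} + 35307 = \frac{108083}{3}$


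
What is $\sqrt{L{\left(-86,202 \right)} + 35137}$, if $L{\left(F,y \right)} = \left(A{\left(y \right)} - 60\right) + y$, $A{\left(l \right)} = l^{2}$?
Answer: $\sqrt{76083} \approx 275.83$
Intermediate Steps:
$L{\left(F,y \right)} = -60 + y + y^{2}$ ($L{\left(F,y \right)} = \left(y^{2} - 60\right) + y = \left(-60 + y^{2}\right) + y = -60 + y + y^{2}$)
$\sqrt{L{\left(-86,202 \right)} + 35137} = \sqrt{\left(-60 + 202 + 202^{2}\right) + 35137} = \sqrt{\left(-60 + 202 + 40804\right) + 35137} = \sqrt{40946 + 35137} = \sqrt{76083}$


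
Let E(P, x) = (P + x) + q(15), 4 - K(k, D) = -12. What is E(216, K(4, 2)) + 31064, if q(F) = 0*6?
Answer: 31296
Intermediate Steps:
q(F) = 0
K(k, D) = 16 (K(k, D) = 4 - 1*(-12) = 4 + 12 = 16)
E(P, x) = P + x (E(P, x) = (P + x) + 0 = P + x)
E(216, K(4, 2)) + 31064 = (216 + 16) + 31064 = 232 + 31064 = 31296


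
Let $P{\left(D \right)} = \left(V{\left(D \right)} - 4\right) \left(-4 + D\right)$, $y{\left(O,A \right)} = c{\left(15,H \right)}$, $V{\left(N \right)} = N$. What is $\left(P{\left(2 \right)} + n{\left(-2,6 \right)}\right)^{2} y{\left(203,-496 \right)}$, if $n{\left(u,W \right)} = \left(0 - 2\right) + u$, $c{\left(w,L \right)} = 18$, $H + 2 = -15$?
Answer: $0$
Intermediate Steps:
$H = -17$ ($H = -2 - 15 = -17$)
$n{\left(u,W \right)} = -2 + u$
$y{\left(O,A \right)} = 18$
$P{\left(D \right)} = \left(-4 + D\right)^{2}$ ($P{\left(D \right)} = \left(D - 4\right) \left(-4 + D\right) = \left(-4 + D\right) \left(-4 + D\right) = \left(-4 + D\right)^{2}$)
$\left(P{\left(2 \right)} + n{\left(-2,6 \right)}\right)^{2} y{\left(203,-496 \right)} = \left(\left(16 + 2^{2} - 16\right) - 4\right)^{2} \cdot 18 = \left(\left(16 + 4 - 16\right) - 4\right)^{2} \cdot 18 = \left(4 - 4\right)^{2} \cdot 18 = 0^{2} \cdot 18 = 0 \cdot 18 = 0$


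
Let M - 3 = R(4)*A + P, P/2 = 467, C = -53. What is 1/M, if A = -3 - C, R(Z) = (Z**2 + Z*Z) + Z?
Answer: 1/2737 ≈ 0.00036536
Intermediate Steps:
R(Z) = Z + 2*Z**2 (R(Z) = (Z**2 + Z**2) + Z = 2*Z**2 + Z = Z + 2*Z**2)
P = 934 (P = 2*467 = 934)
A = 50 (A = -3 - 1*(-53) = -3 + 53 = 50)
M = 2737 (M = 3 + ((4*(1 + 2*4))*50 + 934) = 3 + ((4*(1 + 8))*50 + 934) = 3 + ((4*9)*50 + 934) = 3 + (36*50 + 934) = 3 + (1800 + 934) = 3 + 2734 = 2737)
1/M = 1/2737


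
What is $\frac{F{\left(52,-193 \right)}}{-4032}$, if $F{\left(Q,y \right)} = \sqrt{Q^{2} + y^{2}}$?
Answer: $- \frac{\sqrt{39953}}{4032} \approx -0.049574$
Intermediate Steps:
$\frac{F{\left(52,-193 \right)}}{-4032} = \frac{\sqrt{52^{2} + \left(-193\right)^{2}}}{-4032} = \sqrt{2704 + 37249} \left(- \frac{1}{4032}\right) = \sqrt{39953} \left(- \frac{1}{4032}\right) = - \frac{\sqrt{39953}}{4032}$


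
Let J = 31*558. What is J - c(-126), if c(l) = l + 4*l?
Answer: 17928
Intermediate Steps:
c(l) = 5*l
J = 17298
J - c(-126) = 17298 - 5*(-126) = 17298 - 1*(-630) = 17298 + 630 = 17928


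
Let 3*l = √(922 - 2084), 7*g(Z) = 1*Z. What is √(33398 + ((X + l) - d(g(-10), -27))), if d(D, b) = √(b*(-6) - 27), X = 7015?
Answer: √(363717 - 27*√15 + 3*I*√1162)/3 ≈ 201.0 + 0.028265*I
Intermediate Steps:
g(Z) = Z/7 (g(Z) = (1*Z)/7 = Z/7)
d(D, b) = √(-27 - 6*b) (d(D, b) = √(-6*b - 27) = √(-27 - 6*b))
l = I*√1162/3 (l = √(922 - 2084)/3 = √(-1162)/3 = (I*√1162)/3 = I*√1162/3 ≈ 11.363*I)
√(33398 + ((X + l) - d(g(-10), -27))) = √(33398 + ((7015 + I*√1162/3) - √(-27 - 6*(-27)))) = √(33398 + ((7015 + I*√1162/3) - √(-27 + 162))) = √(33398 + ((7015 + I*√1162/3) - √135)) = √(33398 + ((7015 + I*√1162/3) - 3*√15)) = √(33398 + (7015 - 3*√15 + I*√1162/3)) = √(40413 - 3*√15 + I*√1162/3)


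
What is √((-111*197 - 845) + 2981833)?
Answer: √2959121 ≈ 1720.2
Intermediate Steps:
√((-111*197 - 845) + 2981833) = √((-21867 - 845) + 2981833) = √(-22712 + 2981833) = √2959121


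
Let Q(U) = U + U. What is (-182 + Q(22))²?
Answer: 19044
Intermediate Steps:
Q(U) = 2*U
(-182 + Q(22))² = (-182 + 2*22)² = (-182 + 44)² = (-138)² = 19044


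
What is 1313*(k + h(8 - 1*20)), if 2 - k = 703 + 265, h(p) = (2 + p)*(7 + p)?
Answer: -1202708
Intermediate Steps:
k = -966 (k = 2 - (703 + 265) = 2 - 1*968 = 2 - 968 = -966)
1313*(k + h(8 - 1*20)) = 1313*(-966 + (14 + (8 - 1*20)**2 + 9*(8 - 1*20))) = 1313*(-966 + (14 + (8 - 20)**2 + 9*(8 - 20))) = 1313*(-966 + (14 + (-12)**2 + 9*(-12))) = 1313*(-966 + (14 + 144 - 108)) = 1313*(-966 + 50) = 1313*(-916) = -1202708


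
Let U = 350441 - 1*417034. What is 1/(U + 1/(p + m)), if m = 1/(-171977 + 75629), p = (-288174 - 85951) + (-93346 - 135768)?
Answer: -58120871173/3870443174119937 ≈ -1.5017e-5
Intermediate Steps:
U = -66593 (U = 350441 - 417034 = -66593)
p = -603239 (p = -374125 - 229114 = -603239)
m = -1/96348 (m = 1/(-96348) = -1/96348 ≈ -1.0379e-5)
1/(U + 1/(p + m)) = 1/(-66593 + 1/(-603239 - 1/96348)) = 1/(-66593 + 1/(-58120871173/96348)) = 1/(-66593 - 96348/58120871173) = 1/(-3870443174119937/58120871173) = -58120871173/3870443174119937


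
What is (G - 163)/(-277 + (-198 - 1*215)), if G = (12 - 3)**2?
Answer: 41/345 ≈ 0.11884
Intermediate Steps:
G = 81 (G = 9**2 = 81)
(G - 163)/(-277 + (-198 - 1*215)) = (81 - 163)/(-277 + (-198 - 1*215)) = -82/(-277 + (-198 - 215)) = -82/(-277 - 413) = -82/(-690) = -82*(-1/690) = 41/345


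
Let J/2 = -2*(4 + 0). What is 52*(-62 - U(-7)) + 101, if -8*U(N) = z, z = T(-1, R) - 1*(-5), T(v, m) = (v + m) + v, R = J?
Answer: -6415/2 ≈ -3207.5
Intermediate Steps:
J = -16 (J = 2*(-2*(4 + 0)) = 2*(-2*4) = 2*(-8) = -16)
R = -16
T(v, m) = m + 2*v (T(v, m) = (m + v) + v = m + 2*v)
z = -13 (z = (-16 + 2*(-1)) - 1*(-5) = (-16 - 2) + 5 = -18 + 5 = -13)
U(N) = 13/8 (U(N) = -⅛*(-13) = 13/8)
52*(-62 - U(-7)) + 101 = 52*(-62 - 1*13/8) + 101 = 52*(-62 - 13/8) + 101 = 52*(-509/8) + 101 = -6617/2 + 101 = -6415/2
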